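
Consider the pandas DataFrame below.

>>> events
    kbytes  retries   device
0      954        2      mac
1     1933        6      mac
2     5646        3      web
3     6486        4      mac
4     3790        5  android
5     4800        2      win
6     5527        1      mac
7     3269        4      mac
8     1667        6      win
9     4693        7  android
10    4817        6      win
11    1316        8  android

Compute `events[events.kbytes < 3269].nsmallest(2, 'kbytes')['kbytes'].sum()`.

2270

filter rows where kbytes < 3269:
    kbytes  retries   device
0      954        2      mac
1     1933        6      mac
8     1667        6      win
11    1316        8  android
take 2 rows with smallest kbytes:
    kbytes  retries   device
0      954        2      mac
11    1316        8  android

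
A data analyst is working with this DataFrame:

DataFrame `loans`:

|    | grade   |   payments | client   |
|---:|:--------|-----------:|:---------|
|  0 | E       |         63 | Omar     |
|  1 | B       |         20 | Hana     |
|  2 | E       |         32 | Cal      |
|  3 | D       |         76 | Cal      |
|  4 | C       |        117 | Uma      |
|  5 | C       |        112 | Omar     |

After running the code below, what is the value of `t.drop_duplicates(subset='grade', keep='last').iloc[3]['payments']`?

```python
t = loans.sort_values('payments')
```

sort by payments:
  grade  payments client
1     B        20   Hana
2     E        32    Cal
0     E        63   Omar
3     D        76    Cal
5     C       112   Omar
4     C       117    Uma
drop duplicate grade (keep=last):
  grade  payments client
1     B        20   Hana
0     E        63   Omar
3     D        76    Cal
4     C       117    Uma
The value at position 3, column 'payments' is 117.

117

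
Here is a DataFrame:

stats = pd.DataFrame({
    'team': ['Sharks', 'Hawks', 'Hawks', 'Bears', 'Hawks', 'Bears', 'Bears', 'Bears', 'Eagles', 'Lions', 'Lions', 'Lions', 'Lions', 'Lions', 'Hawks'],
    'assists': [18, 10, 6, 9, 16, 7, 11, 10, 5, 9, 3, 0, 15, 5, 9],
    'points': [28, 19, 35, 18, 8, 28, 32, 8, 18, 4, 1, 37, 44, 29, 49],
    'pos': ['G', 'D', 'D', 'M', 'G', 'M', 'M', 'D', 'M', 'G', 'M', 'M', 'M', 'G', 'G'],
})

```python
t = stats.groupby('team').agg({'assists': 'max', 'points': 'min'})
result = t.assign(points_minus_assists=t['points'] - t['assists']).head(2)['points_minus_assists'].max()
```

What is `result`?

group by team: max(assists), min(points):
        assists  points
team                   
Bears        11       8
Eagles        5      18
Hawks        16       8
Lions        15       1
Sharks       18      28
add column points_minus_assists = t['points'] - t['assists']:
        assists  points  points_minus_assists
team                                         
Bears        11       8                    -3
Eagles        5      18                    13
Hawks        16       8                    -8
Lions        15       1                   -14
Sharks       18      28                    10
take first 2 rows:
        assists  points  points_minus_assists
team                                         
Bears        11       8                    -3
Eagles        5      18                    13
So max() = 13.

13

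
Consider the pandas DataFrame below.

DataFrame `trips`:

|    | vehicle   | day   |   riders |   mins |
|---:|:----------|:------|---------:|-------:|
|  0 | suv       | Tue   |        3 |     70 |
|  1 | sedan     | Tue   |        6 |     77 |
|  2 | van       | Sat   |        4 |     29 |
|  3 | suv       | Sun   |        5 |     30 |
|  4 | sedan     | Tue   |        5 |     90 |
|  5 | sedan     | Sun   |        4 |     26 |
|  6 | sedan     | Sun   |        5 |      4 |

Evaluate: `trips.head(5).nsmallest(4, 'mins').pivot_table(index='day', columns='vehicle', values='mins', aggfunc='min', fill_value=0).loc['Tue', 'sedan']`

take first 5 rows:
  vehicle  day  riders  mins
0     suv  Tue       3    70
1   sedan  Tue       6    77
2     van  Sat       4    29
3     suv  Sun       5    30
4   sedan  Tue       5    90
take 4 rows with smallest mins:
  vehicle  day  riders  mins
2     van  Sat       4    29
3     suv  Sun       5    30
0     suv  Tue       3    70
1   sedan  Tue       6    77
pivot: rows=day, cols=vehicle, min(mins):
vehicle  sedan  suv  van
day                     
Sat          0    0   29
Sun          0   30    0
Tue         77   70    0
Taking the value at row 'Tue', column 'sedan' gives 77.

77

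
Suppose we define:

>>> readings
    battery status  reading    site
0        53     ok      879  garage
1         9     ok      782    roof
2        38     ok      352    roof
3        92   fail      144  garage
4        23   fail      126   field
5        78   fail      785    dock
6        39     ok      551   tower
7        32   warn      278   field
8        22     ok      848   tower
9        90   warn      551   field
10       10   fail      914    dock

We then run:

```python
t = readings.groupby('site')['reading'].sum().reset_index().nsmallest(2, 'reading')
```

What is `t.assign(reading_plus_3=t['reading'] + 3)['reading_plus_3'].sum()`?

1984

group by site, sum of reading:
site
dock      1699
field      955
garage    1023
roof      1134
tower     1399
Name: reading, dtype: int64
reset_index():
     site  reading
0    dock     1699
1   field      955
2  garage     1023
3    roof     1134
4   tower     1399
take 2 rows with smallest reading:
     site  reading
1   field      955
2  garage     1023
add column reading_plus_3 = t['reading'] + 3:
     site  reading  reading_plus_3
1   field      955             958
2  garage     1023            1026
Then the sum of column 'reading_plus_3': 1984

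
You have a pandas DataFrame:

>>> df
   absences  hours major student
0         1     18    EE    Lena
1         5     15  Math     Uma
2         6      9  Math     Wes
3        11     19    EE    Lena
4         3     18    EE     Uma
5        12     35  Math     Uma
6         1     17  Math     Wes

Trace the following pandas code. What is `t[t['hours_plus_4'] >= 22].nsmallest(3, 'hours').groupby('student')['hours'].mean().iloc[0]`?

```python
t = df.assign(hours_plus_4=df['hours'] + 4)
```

add column hours_plus_4 = df['hours'] + 4:
   absences  hours major student  hours_plus_4
0         1     18    EE    Lena            22
1         5     15  Math     Uma            19
2         6      9  Math     Wes            13
3        11     19    EE    Lena            23
4         3     18    EE     Uma            22
5        12     35  Math     Uma            39
6         1     17  Math     Wes            21
filter rows where hours_plus_4 >= 22:
   absences  hours major student  hours_plus_4
0         1     18    EE    Lena            22
3        11     19    EE    Lena            23
4         3     18    EE     Uma            22
5        12     35  Math     Uma            39
take 3 rows with smallest hours:
   absences  hours major student  hours_plus_4
0         1     18    EE    Lena            22
4         3     18    EE     Uma            22
3        11     19    EE    Lena            23
group by student, mean of hours:
student
Lena    18.5
Uma     18.0
Name: hours, dtype: float64
Then the value at position 0: 18.5

18.5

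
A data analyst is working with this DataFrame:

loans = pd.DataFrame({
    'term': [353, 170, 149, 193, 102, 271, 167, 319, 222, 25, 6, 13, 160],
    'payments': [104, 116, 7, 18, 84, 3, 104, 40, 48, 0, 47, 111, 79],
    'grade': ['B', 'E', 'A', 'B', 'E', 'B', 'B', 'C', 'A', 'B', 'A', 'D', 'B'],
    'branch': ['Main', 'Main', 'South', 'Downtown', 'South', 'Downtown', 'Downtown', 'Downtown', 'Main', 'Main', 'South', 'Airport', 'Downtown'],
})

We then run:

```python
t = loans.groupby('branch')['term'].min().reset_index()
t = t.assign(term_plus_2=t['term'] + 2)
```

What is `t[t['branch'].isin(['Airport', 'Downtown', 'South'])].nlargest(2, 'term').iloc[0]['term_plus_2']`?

group by branch, min of term:
branch
Airport      13
Downtown    160
Main         25
South         6
Name: term, dtype: int64
reset_index():
     branch  term
0   Airport    13
1  Downtown   160
2      Main    25
3     South     6
add column term_plus_2 = t['term'] + 2:
     branch  term  term_plus_2
0   Airport    13           15
1  Downtown   160          162
2      Main    25           27
3     South     6            8
filter rows where branch in ['Airport', 'Downtown', 'South']:
     branch  term  term_plus_2
0   Airport    13           15
1  Downtown   160          162
3     South     6            8
take 2 rows with largest term:
     branch  term  term_plus_2
1  Downtown   160          162
0   Airport    13           15
value at position 0, column 'term_plus_2' → 162

162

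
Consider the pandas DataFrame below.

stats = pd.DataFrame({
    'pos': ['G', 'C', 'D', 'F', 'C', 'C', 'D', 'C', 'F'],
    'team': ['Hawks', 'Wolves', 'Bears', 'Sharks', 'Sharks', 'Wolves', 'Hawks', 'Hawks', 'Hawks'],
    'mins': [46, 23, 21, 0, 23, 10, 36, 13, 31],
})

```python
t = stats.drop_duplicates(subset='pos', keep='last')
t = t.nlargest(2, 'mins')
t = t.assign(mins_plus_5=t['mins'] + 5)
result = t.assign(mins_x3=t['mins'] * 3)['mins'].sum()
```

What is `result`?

82

drop duplicate pos (keep=last):
  pos   team  mins
0   G  Hawks    46
6   D  Hawks    36
7   C  Hawks    13
8   F  Hawks    31
take 2 rows with largest mins:
  pos   team  mins
0   G  Hawks    46
6   D  Hawks    36
add column mins_plus_5 = t['mins'] + 5:
  pos   team  mins  mins_plus_5
0   G  Hawks    46           51
6   D  Hawks    36           41
add column mins_x3 = t['mins'] * 3:
  pos   team  mins  mins_plus_5  mins_x3
0   G  Hawks    46           51      138
6   D  Hawks    36           41      108
Finally, sum of column 'mins' = 82.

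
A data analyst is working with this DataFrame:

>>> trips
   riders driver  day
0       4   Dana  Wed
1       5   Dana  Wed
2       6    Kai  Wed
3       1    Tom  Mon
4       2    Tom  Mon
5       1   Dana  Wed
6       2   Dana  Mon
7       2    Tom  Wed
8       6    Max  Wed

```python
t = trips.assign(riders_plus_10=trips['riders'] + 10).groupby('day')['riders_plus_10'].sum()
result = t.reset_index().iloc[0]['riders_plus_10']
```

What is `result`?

35

add column riders_plus_10 = trips['riders'] + 10:
   riders driver  day  riders_plus_10
0       4   Dana  Wed              14
1       5   Dana  Wed              15
2       6    Kai  Wed              16
3       1    Tom  Mon              11
4       2    Tom  Mon              12
5       1   Dana  Wed              11
6       2   Dana  Mon              12
7       2    Tom  Wed              12
8       6    Max  Wed              16
group by day, sum of riders_plus_10:
day
Mon    35
Wed    84
Name: riders_plus_10, dtype: int64
reset_index():
   day  riders_plus_10
0  Mon              35
1  Wed              84
Taking the value at position 0, column 'riders_plus_10' gives 35.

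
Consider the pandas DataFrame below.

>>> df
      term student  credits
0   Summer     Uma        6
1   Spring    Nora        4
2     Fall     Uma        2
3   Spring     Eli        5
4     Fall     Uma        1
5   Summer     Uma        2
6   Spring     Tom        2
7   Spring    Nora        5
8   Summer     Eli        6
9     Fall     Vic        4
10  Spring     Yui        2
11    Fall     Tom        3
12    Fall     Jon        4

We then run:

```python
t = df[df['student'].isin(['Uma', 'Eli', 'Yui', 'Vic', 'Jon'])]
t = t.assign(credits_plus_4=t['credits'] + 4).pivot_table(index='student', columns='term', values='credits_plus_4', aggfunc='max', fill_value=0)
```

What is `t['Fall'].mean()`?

4.4

filter rows where student in ['Uma', 'Eli', 'Yui', 'Vic', 'Jon']:
      term student  credits
0   Summer     Uma        6
2     Fall     Uma        2
3   Spring     Eli        5
4     Fall     Uma        1
5   Summer     Uma        2
8   Summer     Eli        6
9     Fall     Vic        4
10  Spring     Yui        2
12    Fall     Jon        4
add column credits_plus_4 = t['credits'] + 4:
      term student  credits  credits_plus_4
0   Summer     Uma        6              10
2     Fall     Uma        2               6
3   Spring     Eli        5               9
4     Fall     Uma        1               5
5   Summer     Uma        2               6
8   Summer     Eli        6              10
9     Fall     Vic        4               8
10  Spring     Yui        2               6
12    Fall     Jon        4               8
pivot: rows=student, cols=term, max(credits_plus_4):
term     Fall  Spring  Summer
student                      
Eli         0       9      10
Jon         8       0       0
Uma         6       0      10
Vic         8       0       0
Yui         0       6       0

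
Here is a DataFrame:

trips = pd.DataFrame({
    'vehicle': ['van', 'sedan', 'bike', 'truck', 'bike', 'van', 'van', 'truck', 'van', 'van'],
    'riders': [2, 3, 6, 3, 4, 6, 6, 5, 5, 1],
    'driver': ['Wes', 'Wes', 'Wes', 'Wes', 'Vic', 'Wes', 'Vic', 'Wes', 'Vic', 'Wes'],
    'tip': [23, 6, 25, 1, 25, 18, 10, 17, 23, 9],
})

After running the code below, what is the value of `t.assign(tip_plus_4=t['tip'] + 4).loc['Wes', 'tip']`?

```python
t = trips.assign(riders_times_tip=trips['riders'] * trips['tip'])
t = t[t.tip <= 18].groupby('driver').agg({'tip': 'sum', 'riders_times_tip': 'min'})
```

add column riders_times_tip = trips['riders'] * trips['tip']:
  vehicle  riders driver  tip  riders_times_tip
0     van       2    Wes   23                46
1   sedan       3    Wes    6                18
2    bike       6    Wes   25               150
3   truck       3    Wes    1                 3
4    bike       4    Vic   25               100
5     van       6    Wes   18               108
6     van       6    Vic   10                60
7   truck       5    Wes   17                85
8     van       5    Vic   23               115
9     van       1    Wes    9                 9
filter rows where tip <= 18:
  vehicle  riders driver  tip  riders_times_tip
1   sedan       3    Wes    6                18
3   truck       3    Wes    1                 3
5     van       6    Wes   18               108
6     van       6    Vic   10                60
7   truck       5    Wes   17                85
9     van       1    Wes    9                 9
group by driver: sum(tip), min(riders_times_tip):
        tip  riders_times_tip
driver                       
Vic      10                60
Wes      51                 3
add column tip_plus_4 = t['tip'] + 4:
        tip  riders_times_tip  tip_plus_4
driver                                   
Vic      10                60          14
Wes      51                 3          55

51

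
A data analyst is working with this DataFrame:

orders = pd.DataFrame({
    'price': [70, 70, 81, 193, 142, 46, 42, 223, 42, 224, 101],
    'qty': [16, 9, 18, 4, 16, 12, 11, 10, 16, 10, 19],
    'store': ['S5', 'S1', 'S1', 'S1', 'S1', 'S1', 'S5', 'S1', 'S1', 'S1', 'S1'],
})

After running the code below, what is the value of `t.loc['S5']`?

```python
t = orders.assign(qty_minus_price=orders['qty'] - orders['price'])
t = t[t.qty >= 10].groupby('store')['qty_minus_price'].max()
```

add column qty_minus_price = orders['qty'] - orders['price']:
    price  qty store  qty_minus_price
0      70   16    S5              -54
1      70    9    S1              -61
2      81   18    S1              -63
3     193    4    S1             -189
4     142   16    S1             -126
5      46   12    S1              -34
6      42   11    S5              -31
7     223   10    S1             -213
8      42   16    S1              -26
9     224   10    S1             -214
10    101   19    S1              -82
filter rows where qty >= 10:
    price  qty store  qty_minus_price
0      70   16    S5              -54
2      81   18    S1              -63
4     142   16    S1             -126
5      46   12    S1              -34
6      42   11    S5              -31
7     223   10    S1             -213
8      42   16    S1              -26
9     224   10    S1             -214
10    101   19    S1              -82
group by store, max of qty_minus_price:
store
S1   -26
S5   -31
Name: qty_minus_price, dtype: int64

-31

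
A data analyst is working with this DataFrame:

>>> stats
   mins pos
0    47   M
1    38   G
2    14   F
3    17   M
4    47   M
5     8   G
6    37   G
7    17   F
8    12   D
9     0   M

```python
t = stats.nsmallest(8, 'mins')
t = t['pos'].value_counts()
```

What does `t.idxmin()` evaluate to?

take 8 rows with smallest mins:
   mins pos
9     0   M
5     8   G
8    12   D
2    14   F
3    17   M
7    17   F
6    37   G
1    38   G
value_counts of pos:
pos
G    3
M    2
F    2
D    1
Name: count, dtype: int64
Hence D.

D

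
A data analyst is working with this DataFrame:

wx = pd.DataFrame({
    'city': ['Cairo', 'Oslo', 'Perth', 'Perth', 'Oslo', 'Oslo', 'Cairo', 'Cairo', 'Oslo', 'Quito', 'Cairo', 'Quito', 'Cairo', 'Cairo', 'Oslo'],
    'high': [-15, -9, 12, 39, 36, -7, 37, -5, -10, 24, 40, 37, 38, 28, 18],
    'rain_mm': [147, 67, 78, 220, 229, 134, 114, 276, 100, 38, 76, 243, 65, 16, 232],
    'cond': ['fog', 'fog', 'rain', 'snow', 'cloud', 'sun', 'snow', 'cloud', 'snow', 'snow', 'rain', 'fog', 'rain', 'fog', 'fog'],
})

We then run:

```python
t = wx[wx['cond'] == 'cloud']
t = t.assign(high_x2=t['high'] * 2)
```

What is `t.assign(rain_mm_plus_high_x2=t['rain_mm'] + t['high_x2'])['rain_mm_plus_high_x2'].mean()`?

283.5

filter rows where cond == 'cloud':
    city  high  rain_mm   cond
4   Oslo    36      229  cloud
7  Cairo    -5      276  cloud
add column high_x2 = t['high'] * 2:
    city  high  rain_mm   cond  high_x2
4   Oslo    36      229  cloud       72
7  Cairo    -5      276  cloud      -10
add column rain_mm_plus_high_x2 = t['rain_mm'] + t['high_x2']:
    city  high  rain_mm   cond  high_x2  rain_mm_plus_high_x2
4   Oslo    36      229  cloud       72                   301
7  Cairo    -5      276  cloud      -10                   266
Taking the mean of column 'rain_mm_plus_high_x2' gives 283.5.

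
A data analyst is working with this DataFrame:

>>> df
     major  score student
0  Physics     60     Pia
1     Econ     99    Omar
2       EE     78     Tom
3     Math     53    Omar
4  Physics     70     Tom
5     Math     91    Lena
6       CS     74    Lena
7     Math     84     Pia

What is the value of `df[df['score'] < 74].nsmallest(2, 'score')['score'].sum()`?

filter rows where score < 74:
     major  score student
0  Physics     60     Pia
3     Math     53    Omar
4  Physics     70     Tom
take 2 rows with smallest score:
     major  score student
3     Math     53    Omar
0  Physics     60     Pia

113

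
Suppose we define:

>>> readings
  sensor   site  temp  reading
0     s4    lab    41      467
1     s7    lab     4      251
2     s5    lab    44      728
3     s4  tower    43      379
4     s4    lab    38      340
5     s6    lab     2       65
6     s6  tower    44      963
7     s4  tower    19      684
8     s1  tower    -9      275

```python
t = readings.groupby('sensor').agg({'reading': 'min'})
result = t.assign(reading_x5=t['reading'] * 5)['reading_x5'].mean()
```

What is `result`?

group by sensor, min of reading:
        reading
sensor         
s1          275
s4          340
s5          728
s6           65
s7          251
add column reading_x5 = t['reading'] * 5:
        reading  reading_x5
sensor                     
s1          275        1375
s4          340        1700
s5          728        3640
s6           65         325
s7          251        1255
Reading off the mean of column 'reading_x5', we get 1659.0.

1659.0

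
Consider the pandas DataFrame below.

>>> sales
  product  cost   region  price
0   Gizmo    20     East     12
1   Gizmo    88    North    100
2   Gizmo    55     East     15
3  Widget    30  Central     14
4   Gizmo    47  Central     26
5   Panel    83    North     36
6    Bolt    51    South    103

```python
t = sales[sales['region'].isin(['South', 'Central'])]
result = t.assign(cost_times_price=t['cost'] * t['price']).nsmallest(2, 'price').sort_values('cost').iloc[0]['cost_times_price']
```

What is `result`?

420

filter rows where region in ['South', 'Central']:
  product  cost   region  price
3  Widget    30  Central     14
4   Gizmo    47  Central     26
6    Bolt    51    South    103
add column cost_times_price = t['cost'] * t['price']:
  product  cost   region  price  cost_times_price
3  Widget    30  Central     14               420
4   Gizmo    47  Central     26              1222
6    Bolt    51    South    103              5253
take 2 rows with smallest price:
  product  cost   region  price  cost_times_price
3  Widget    30  Central     14               420
4   Gizmo    47  Central     26              1222
sort by cost:
  product  cost   region  price  cost_times_price
3  Widget    30  Central     14               420
4   Gizmo    47  Central     26              1222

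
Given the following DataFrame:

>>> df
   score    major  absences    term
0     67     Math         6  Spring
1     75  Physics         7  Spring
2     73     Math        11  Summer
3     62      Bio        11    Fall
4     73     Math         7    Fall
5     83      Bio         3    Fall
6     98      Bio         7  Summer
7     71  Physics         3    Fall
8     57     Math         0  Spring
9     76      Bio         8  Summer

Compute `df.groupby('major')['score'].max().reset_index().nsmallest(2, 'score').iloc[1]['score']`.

75

group by major, max of score:
major
Bio        98
Math       73
Physics    75
Name: score, dtype: int64
reset_index():
     major  score
0      Bio     98
1     Math     73
2  Physics     75
take 2 rows with smallest score:
     major  score
1     Math     73
2  Physics     75
Then the value at position 1, column 'score': 75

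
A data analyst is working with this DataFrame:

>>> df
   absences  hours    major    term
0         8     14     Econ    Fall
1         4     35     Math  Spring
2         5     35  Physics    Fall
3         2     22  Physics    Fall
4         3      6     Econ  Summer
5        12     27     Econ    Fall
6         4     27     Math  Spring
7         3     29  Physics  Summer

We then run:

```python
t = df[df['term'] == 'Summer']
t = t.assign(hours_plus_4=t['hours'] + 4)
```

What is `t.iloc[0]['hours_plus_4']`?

10

filter rows where term == 'Summer':
   absences  hours    major    term
4         3      6     Econ  Summer
7         3     29  Physics  Summer
add column hours_plus_4 = t['hours'] + 4:
   absences  hours    major    term  hours_plus_4
4         3      6     Econ  Summer            10
7         3     29  Physics  Summer            33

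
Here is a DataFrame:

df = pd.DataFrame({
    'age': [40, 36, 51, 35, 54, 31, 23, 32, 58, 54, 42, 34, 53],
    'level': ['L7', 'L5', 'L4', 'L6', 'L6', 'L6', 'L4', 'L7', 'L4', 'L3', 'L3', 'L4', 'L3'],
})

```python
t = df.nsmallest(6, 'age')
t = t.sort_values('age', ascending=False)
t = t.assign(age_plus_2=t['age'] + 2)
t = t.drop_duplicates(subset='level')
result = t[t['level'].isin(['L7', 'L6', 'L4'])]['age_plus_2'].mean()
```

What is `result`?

35.6666666667

take 6 rows with smallest age:
    age level
6    23    L4
5    31    L6
7    32    L7
11   34    L4
3    35    L6
1    36    L5
sort by age descending:
    age level
1    36    L5
3    35    L6
11   34    L4
7    32    L7
5    31    L6
6    23    L4
add column age_plus_2 = t['age'] + 2:
    age level  age_plus_2
1    36    L5          38
3    35    L6          37
11   34    L4          36
7    32    L7          34
5    31    L6          33
6    23    L4          25
drop duplicate level (keep=first):
    age level  age_plus_2
1    36    L5          38
3    35    L6          37
11   34    L4          36
7    32    L7          34
filter rows where level in ['L7', 'L6', 'L4']:
    age level  age_plus_2
3    35    L6          37
11   34    L4          36
7    32    L7          34
So mean() = 35.6666666667.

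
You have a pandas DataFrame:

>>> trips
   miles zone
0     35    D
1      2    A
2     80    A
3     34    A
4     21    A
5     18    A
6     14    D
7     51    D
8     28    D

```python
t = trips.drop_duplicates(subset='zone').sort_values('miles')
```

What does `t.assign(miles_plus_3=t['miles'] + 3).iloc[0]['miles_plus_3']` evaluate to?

drop duplicate zone (keep=first):
   miles zone
0     35    D
1      2    A
sort by miles:
   miles zone
1      2    A
0     35    D
add column miles_plus_3 = t['miles'] + 3:
   miles zone  miles_plus_3
1      2    A             5
0     35    D            38
So iloc[0]['miles_plus_3'] = 5.

5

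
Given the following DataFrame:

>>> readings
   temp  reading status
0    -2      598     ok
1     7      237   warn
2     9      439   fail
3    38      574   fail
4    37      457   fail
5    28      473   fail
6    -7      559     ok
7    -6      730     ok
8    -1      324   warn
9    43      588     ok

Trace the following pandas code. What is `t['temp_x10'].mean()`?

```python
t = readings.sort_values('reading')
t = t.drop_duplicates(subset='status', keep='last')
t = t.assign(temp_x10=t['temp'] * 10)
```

sort by reading:
   temp  reading status
1     7      237   warn
8    -1      324   warn
2     9      439   fail
4    37      457   fail
5    28      473   fail
6    -7      559     ok
3    38      574   fail
9    43      588     ok
0    -2      598     ok
7    -6      730     ok
drop duplicate status (keep=last):
   temp  reading status
8    -1      324   warn
3    38      574   fail
7    -6      730     ok
add column temp_x10 = t['temp'] * 10:
   temp  reading status  temp_x10
8    -1      324   warn       -10
3    38      574   fail       380
7    -6      730     ok       -60

103.333333333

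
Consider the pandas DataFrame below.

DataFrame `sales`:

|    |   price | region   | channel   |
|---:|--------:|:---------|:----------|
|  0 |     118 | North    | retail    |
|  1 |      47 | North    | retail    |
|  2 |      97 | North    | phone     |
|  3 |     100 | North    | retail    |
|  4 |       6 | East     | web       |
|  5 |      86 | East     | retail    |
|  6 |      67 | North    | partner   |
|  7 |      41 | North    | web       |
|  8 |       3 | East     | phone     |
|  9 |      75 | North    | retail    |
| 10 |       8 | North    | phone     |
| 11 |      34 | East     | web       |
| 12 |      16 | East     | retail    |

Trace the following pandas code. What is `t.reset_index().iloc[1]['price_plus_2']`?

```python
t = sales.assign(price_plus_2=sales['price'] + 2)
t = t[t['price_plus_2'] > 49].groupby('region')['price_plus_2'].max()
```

add column price_plus_2 = sales['price'] + 2:
    price region  channel  price_plus_2
0     118  North   retail           120
1      47  North   retail            49
2      97  North    phone            99
3     100  North   retail           102
4       6   East      web             8
5      86   East   retail            88
6      67  North  partner            69
7      41  North      web            43
8       3   East    phone             5
9      75  North   retail            77
10      8  North    phone            10
11     34   East      web            36
12     16   East   retail            18
filter rows where price_plus_2 > 49:
   price region  channel  price_plus_2
0    118  North   retail           120
2     97  North    phone            99
3    100  North   retail           102
5     86   East   retail            88
6     67  North  partner            69
9     75  North   retail            77
group by region, max of price_plus_2:
region
East      88
North    120
Name: price_plus_2, dtype: int64
reset_index():
  region  price_plus_2
0   East            88
1  North           120
value at position 1, column 'price_plus_2' → 120

120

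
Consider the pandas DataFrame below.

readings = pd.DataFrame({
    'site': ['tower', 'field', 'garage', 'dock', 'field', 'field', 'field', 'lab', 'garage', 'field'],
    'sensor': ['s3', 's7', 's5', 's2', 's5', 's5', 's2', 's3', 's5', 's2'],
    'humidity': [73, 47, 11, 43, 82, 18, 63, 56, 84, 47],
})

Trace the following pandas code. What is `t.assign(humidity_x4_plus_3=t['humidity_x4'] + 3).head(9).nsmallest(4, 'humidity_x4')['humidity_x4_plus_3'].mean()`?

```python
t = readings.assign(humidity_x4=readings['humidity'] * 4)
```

add column humidity_x4 = readings['humidity'] * 4:
     site sensor  humidity  humidity_x4
0   tower     s3        73          292
1   field     s7        47          188
2  garage     s5        11           44
3    dock     s2        43          172
4   field     s5        82          328
5   field     s5        18           72
6   field     s2        63          252
7     lab     s3        56          224
8  garage     s5        84          336
9   field     s2        47          188
add column humidity_x4_plus_3 = t['humidity_x4'] + 3:
     site sensor  humidity  humidity_x4  humidity_x4_plus_3
0   tower     s3        73          292                 295
1   field     s7        47          188                 191
2  garage     s5        11           44                  47
3    dock     s2        43          172                 175
4   field     s5        82          328                 331
5   field     s5        18           72                  75
6   field     s2        63          252                 255
7     lab     s3        56          224                 227
8  garage     s5        84          336                 339
9   field     s2        47          188                 191
take first 9 rows:
     site sensor  humidity  humidity_x4  humidity_x4_plus_3
0   tower     s3        73          292                 295
1   field     s7        47          188                 191
2  garage     s5        11           44                  47
3    dock     s2        43          172                 175
4   field     s5        82          328                 331
5   field     s5        18           72                  75
6   field     s2        63          252                 255
7     lab     s3        56          224                 227
8  garage     s5        84          336                 339
take 4 rows with smallest humidity_x4:
     site sensor  humidity  humidity_x4  humidity_x4_plus_3
2  garage     s5        11           44                  47
5   field     s5        18           72                  75
3    dock     s2        43          172                 175
1   field     s7        47          188                 191

122.0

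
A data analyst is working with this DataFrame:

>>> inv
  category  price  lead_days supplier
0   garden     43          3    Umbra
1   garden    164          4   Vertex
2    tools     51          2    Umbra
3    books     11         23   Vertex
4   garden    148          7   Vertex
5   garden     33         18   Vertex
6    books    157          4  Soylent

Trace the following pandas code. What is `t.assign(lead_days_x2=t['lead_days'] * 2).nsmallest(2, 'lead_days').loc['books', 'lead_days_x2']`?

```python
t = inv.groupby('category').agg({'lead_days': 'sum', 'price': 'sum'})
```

group by category: sum(lead_days), sum(price):
          lead_days  price
category                  
books            27    168
garden           32    388
tools             2     51
add column lead_days_x2 = t['lead_days'] * 2:
          lead_days  price  lead_days_x2
category                                
books            27    168            54
garden           32    388            64
tools             2     51             4
take 2 rows with smallest lead_days:
          lead_days  price  lead_days_x2
category                                
tools             2     51             4
books            27    168            54
Taking the value at row 'books', column 'lead_days_x2' gives 54.

54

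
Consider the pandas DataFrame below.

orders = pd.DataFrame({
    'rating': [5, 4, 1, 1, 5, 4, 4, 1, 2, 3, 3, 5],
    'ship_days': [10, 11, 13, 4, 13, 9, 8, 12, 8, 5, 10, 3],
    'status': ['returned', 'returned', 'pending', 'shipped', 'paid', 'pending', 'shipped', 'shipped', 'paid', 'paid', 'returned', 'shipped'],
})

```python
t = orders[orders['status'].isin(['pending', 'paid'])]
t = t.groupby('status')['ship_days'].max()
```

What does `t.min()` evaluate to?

filter rows where status in ['pending', 'paid']:
   rating  ship_days   status
2       1         13  pending
4       5         13     paid
5       4          9  pending
8       2          8     paid
9       3          5     paid
group by status, max of ship_days:
status
paid       13
pending    13
Name: ship_days, dtype: int64
min of the resulting series → 13

13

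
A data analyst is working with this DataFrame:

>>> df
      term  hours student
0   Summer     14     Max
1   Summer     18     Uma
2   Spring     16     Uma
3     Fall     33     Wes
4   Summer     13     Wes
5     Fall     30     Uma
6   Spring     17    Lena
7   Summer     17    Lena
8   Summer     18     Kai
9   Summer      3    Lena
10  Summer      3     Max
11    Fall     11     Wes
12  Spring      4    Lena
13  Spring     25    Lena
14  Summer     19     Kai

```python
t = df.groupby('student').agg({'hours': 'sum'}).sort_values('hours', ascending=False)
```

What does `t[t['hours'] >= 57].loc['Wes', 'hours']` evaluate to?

57

group by student, sum of hours:
         hours
student       
Kai         37
Lena        66
Max         17
Uma         64
Wes         57
sort by hours descending:
         hours
student       
Lena        66
Uma         64
Wes         57
Kai         37
Max         17
filter rows where hours >= 57:
         hours
student       
Lena        66
Uma         64
Wes         57
Taking the value at row 'Wes', column 'hours' gives 57.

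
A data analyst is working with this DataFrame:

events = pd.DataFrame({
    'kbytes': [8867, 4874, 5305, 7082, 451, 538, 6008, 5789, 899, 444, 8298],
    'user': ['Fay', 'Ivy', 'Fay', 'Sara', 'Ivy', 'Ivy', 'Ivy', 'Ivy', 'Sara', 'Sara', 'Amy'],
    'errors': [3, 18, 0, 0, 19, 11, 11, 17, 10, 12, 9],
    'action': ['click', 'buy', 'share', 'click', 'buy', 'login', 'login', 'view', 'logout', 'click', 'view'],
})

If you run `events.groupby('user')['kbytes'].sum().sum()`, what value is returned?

group by user, sum of kbytes:
user
Amy      8298
Fay     14172
Ivy     17660
Sara     8425
Name: kbytes, dtype: int64
Reading off the sum of the resulting series, we get 48555.

48555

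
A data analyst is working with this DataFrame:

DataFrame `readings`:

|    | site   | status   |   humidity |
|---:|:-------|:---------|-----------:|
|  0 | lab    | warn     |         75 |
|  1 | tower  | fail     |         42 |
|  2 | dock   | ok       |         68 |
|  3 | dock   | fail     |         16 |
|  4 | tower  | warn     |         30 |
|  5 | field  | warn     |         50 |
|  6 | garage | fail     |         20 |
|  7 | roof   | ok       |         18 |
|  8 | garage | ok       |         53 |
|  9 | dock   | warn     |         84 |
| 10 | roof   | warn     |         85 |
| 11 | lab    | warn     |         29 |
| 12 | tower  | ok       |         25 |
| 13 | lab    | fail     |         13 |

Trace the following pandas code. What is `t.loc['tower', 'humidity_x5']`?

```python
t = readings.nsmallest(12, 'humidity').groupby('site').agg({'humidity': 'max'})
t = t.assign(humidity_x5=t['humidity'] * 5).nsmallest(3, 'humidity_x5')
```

210

take 12 rows with smallest humidity:
      site status  humidity
13     lab   fail        13
3     dock   fail        16
7     roof     ok        18
6   garage   fail        20
12   tower     ok        25
11     lab   warn        29
4    tower   warn        30
1    tower   fail        42
5    field   warn        50
8   garage     ok        53
2     dock     ok        68
0      lab   warn        75
group by site, max of humidity:
        humidity
site            
dock          68
field         50
garage        53
lab           75
roof          18
tower         42
add column humidity_x5 = t['humidity'] * 5:
        humidity  humidity_x5
site                         
dock          68          340
field         50          250
garage        53          265
lab           75          375
roof          18           90
tower         42          210
take 3 rows with smallest humidity_x5:
       humidity  humidity_x5
site                        
roof         18           90
tower        42          210
field        50          250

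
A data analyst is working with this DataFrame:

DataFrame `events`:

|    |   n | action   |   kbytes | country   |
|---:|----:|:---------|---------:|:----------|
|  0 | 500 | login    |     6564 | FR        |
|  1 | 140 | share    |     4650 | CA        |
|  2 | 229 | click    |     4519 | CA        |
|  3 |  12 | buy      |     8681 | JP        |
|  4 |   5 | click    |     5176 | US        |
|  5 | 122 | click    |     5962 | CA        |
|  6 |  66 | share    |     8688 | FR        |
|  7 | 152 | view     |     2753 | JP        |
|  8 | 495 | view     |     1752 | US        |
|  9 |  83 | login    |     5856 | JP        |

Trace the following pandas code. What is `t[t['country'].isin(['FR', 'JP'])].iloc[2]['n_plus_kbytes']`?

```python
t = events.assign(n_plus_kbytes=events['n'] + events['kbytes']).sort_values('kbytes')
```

7064

add column n_plus_kbytes = events['n'] + events['kbytes']:
     n action  kbytes country  n_plus_kbytes
0  500  login    6564      FR           7064
1  140  share    4650      CA           4790
2  229  click    4519      CA           4748
3   12    buy    8681      JP           8693
4    5  click    5176      US           5181
5  122  click    5962      CA           6084
6   66  share    8688      FR           8754
7  152   view    2753      JP           2905
8  495   view    1752      US           2247
9   83  login    5856      JP           5939
sort by kbytes:
     n action  kbytes country  n_plus_kbytes
8  495   view    1752      US           2247
7  152   view    2753      JP           2905
2  229  click    4519      CA           4748
1  140  share    4650      CA           4790
4    5  click    5176      US           5181
9   83  login    5856      JP           5939
5  122  click    5962      CA           6084
0  500  login    6564      FR           7064
3   12    buy    8681      JP           8693
6   66  share    8688      FR           8754
filter rows where country in ['FR', 'JP']:
     n action  kbytes country  n_plus_kbytes
7  152   view    2753      JP           2905
9   83  login    5856      JP           5939
0  500  login    6564      FR           7064
3   12    buy    8681      JP           8693
6   66  share    8688      FR           8754
Finally, value at position 2, column 'n_plus_kbytes' = 7064.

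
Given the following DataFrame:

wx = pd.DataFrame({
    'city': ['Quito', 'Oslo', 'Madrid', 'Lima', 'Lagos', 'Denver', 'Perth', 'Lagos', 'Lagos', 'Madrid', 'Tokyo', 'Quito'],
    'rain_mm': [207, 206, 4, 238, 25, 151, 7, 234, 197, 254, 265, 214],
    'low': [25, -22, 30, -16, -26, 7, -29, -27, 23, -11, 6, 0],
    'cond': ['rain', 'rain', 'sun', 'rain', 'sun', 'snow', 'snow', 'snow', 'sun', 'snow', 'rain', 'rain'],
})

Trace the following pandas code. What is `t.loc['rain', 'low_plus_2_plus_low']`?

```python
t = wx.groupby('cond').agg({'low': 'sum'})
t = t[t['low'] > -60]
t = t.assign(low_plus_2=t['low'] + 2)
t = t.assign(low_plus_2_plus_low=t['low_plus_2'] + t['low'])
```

group by cond, sum of low:
      low
cond     
rain   -7
snow  -60
sun    27
filter rows where low > -60:
      low
cond     
rain   -7
sun    27
add column low_plus_2 = t['low'] + 2:
      low  low_plus_2
cond                 
rain   -7          -5
sun    27          29
add column low_plus_2_plus_low = t['low_plus_2'] + t['low']:
      low  low_plus_2  low_plus_2_plus_low
cond                                      
rain   -7          -5                  -12
sun    27          29                   56
Hence -12.

-12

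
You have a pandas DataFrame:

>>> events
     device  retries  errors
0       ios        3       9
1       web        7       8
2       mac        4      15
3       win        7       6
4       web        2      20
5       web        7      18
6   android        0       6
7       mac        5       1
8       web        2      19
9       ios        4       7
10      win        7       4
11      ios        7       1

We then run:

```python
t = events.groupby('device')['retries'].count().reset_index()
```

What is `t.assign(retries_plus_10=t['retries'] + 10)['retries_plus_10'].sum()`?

62

group by device, count of retries:
device
android    1
ios        3
mac        2
web        4
win        2
Name: retries, dtype: int64
reset_index():
    device  retries
0  android        1
1      ios        3
2      mac        2
3      web        4
4      win        2
add column retries_plus_10 = t['retries'] + 10:
    device  retries  retries_plus_10
0  android        1               11
1      ios        3               13
2      mac        2               12
3      web        4               14
4      win        2               12
Reading off the sum of column 'retries_plus_10', we get 62.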